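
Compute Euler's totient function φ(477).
312

477 = 3^2 × 53
φ(n) = n × ∏(1 - 1/p) for each prime p dividing n
φ(477) = 477 × (1 - 1/3) × (1 - 1/53) = 312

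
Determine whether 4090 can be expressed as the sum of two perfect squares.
11² + 63² (a=11, b=63)

Factorization: 4090 = 2 × 5 × 409
By Fermat: n is sum of two squares iff every prime p ≡ 3 (mod 4) appears to even power.
All primes ≡ 3 (mod 4) appear to even power.
Search a = 0, 1, 2, … for 4090 - a² a perfect square: first hit at a = 11: 4090 - 121 = 3969 = 63².
4090 = 11² + 63² = 121 + 3969 ✓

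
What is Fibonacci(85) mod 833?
369

Matrix identity: Q^n = [[F_(n+1), F_n], [F_n, F_(n-1)]] with Q = [[1,1],[1,0]].
n = 85 = 1010101₂. Square-and-multiply, entries mod 833:
Q^1 = [[1,1],[1,0]]
Q^2 = (Q^1)² = [[2,1],[1,1]]
Q^5 = (Q^2)²·Q = [[8,5],[5,3]]
Q^10 = (Q^5)² = [[89,55],[55,34]]
Q^21 = (Q^10)²·Q = [[218,117],[117,101]]
Q^42 = (Q^21)² = [[404,671],[671,566]]
Q^85 = (Q^42)²·Q = [[666,369],[369,297]]
F_85 mod 833 = Q^85[0][1] = 369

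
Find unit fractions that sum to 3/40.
1/14 + 1/280

Greedy algorithm:
3/40: ceiling(40/3) = 14, use 1/14
1/280: ceiling(280/1) = 280, use 1/280
Result: 3/40 = 1/14 + 1/280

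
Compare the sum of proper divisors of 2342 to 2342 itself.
deficient

Proper divisors of 2342: sum = 1 + 2 + 1171 = 1174
Since 1174 < 2342, 2342 is deficient.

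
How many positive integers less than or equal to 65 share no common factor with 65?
48

65 = 5 × 13
φ(n) = n × ∏(1 - 1/p) for each prime p dividing n
φ(65) = 65 × (1 - 1/5) × (1 - 1/13) = 48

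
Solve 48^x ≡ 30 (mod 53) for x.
13

Baby-step giant-step with step n = ⌈√53⌉ = 8.
Baby steps 48^j mod 53 (j:value) for j=0..7: 0:1, 1:48, 2:25, 3:34, 4:42, 5:2, 6:43, 7:50.
Giant-step multiplier: 48^(-8) ≡ 48^(52-8) = 48^44 ≡ 46 (mod 53).
Giant steps γ_i = 30·46^i mod 53: γ_0=30, γ_1=2 (in table at j=5).
x = i·n + j = 1·8 + 5 = 13.
Check: 48^13 ≡ 30 (mod 53).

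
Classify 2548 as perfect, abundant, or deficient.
abundant

Proper divisors of 2548: sum = 1 + 2 + 4 + 7 + 13 + 14 + 26 + 28 + ... + 196 + 364 + 637 + 1274 (17 divisors) = 3038
Since 3038 > 2548, 2548 is abundant.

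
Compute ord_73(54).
36

73 is prime, so ord(54) divides φ(73) = 72.
Divisors of 72: 1, 2, 3, 4, 6, 8, 9, 12, 18, 24, 36, 72.
Repeated squaring: 54^1 ≡ 54, 54^2 ≡ 69, 54^4 ≡ 16, 54^8 ≡ 37, 54^16 ≡ 55, 54^32 ≡ 32, 54^64 ≡ 2 (mod 73).
Test 54^d mod 73 for each divisor d in increasing order:
54^1 ≡ 54
54^2 ≡ 69
54^3 = 54^2·54^1 ≡ 3
54^4 ≡ 16
54^6 = 54^4·54^2 ≡ 9
54^8 ≡ 37
54^9 = 54^8·54^1 ≡ 27
54^12 = 54^8·54^4 ≡ 8
54^18 = 54^16·54^2 ≡ 72
54^24 = 54^16·54^8 ≡ 64
54^36 = 54^32·54^4 ≡ 1  ← first divisor giving 1
The order is 36.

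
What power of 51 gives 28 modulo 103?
86

Baby-step giant-step with step n = ⌈√103⌉ = 11.
Baby steps 51^j mod 103 (j:value) for j=0..10: 0:1, 1:51, 2:26, 3:90, 4:58, 5:74, 6:66, 7:70, 8:68, 9:69, 10:17.
Giant-step multiplier: 51^(-11) ≡ 51^(102-11) = 51^91 ≡ 12 (mod 103).
Giant steps γ_i = 28·12^i mod 103: γ_0=28, γ_1=27, γ_2=15, γ_3=77, γ_4=100, γ_5=67, γ_6=83, γ_7=69 (in table at j=9).
x = i·n + j = 7·11 + 9 = 86.
Check: 51^86 ≡ 28 (mod 103).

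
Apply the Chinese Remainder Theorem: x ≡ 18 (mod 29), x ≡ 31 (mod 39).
772

Using Chinese Remainder Theorem:
M = 29 × 39 = 1131
M1 = 39, M2 = 29
y1 = 39^(-1) mod 29 = 3
y2 = 29^(-1) mod 39 = 35
x = (18×39×3 + 31×29×35) mod 1131 = 772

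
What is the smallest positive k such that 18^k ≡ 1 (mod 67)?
66

67 is prime, so ord(18) divides φ(67) = 66.
Divisors of 66: 1, 2, 3, 6, 11, 22, 33, 66.
Repeated squaring: 18^1 ≡ 18, 18^2 ≡ 56, 18^4 ≡ 54, 18^8 ≡ 35, 18^16 ≡ 19, 18^32 ≡ 26, 18^64 ≡ 6 (mod 67).
Test 18^d mod 67 for each divisor d in increasing order:
18^1 ≡ 18
18^2 ≡ 56
18^3 = 18^2·18^1 ≡ 3
18^6 = 18^4·18^2 ≡ 9
18^11 = 18^8·18^2·18^1 ≡ 38
18^22 = 18^16·18^4·18^2 ≡ 37
18^33 = 18^32·18^1 ≡ 66
18^66 = 18^64·18^2 ≡ 1  ← first divisor giving 1
The order is 66.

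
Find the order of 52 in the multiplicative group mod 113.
56

113 is prime, so ord(52) divides φ(113) = 112.
Divisors of 112: 1, 2, 4, 7, 8, 14, 16, 28, 56, 112.
Repeated squaring: 52^1 ≡ 52, 52^2 ≡ 105, 52^4 ≡ 64, 52^8 ≡ 28, 52^16 ≡ 106, 52^32 ≡ 49, 52^64 ≡ 28 (mod 113).
Test 52^d mod 113 for each divisor d in increasing order:
52^1 ≡ 52
52^2 ≡ 105
52^4 ≡ 64
52^7 = 52^4·52^2·52^1 ≡ 44
52^8 ≡ 28
52^14 = 52^8·52^4·52^2 ≡ 15
52^16 ≡ 106
52^28 = 52^16·52^8·52^4 ≡ 112
52^56 = 52^32·52^16·52^8 ≡ 1  ← first divisor giving 1
The order is 56.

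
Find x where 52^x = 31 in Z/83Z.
42

Baby-step giant-step with step n = ⌈√83⌉ = 10.
Baby steps 52^j mod 83 (j:value) for j=0..9: 0:1, 1:52, 2:48, 3:6, 4:63, 5:39, 6:36, 7:46, 8:68, 9:50.
Giant-step multiplier: 52^(-10) ≡ 52^(82-10) = 52^72 ≡ 40 (mod 83).
Giant steps γ_i = 31·40^i mod 83: γ_0=31, γ_1=78, γ_2=49, γ_3=51, γ_4=48 (in table at j=2).
x = i·n + j = 4·10 + 2 = 42.
Check: 52^42 ≡ 31 (mod 83).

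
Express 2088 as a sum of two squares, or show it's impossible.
18² + 42² (a=18, b=42)

Factorization: 2088 = 2^3 × 3^2 × 29
By Fermat: n is sum of two squares iff every prime p ≡ 3 (mod 4) appears to even power.
All primes ≡ 3 (mod 4) appear to even power.
Search a = 0, 1, 2, … for 2088 - a² a perfect square: first hit at a = 18: 2088 - 324 = 1764 = 42².
2088 = 18² + 42² = 324 + 1764 ✓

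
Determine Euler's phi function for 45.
24

45 = 3^2 × 5
φ(n) = n × ∏(1 - 1/p) for each prime p dividing n
φ(45) = 45 × (1 - 1/3) × (1 - 1/5) = 24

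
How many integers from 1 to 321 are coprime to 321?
212

321 = 3 × 107
φ(n) = n × ∏(1 - 1/p) for each prime p dividing n
φ(321) = 321 × (1 - 1/3) × (1 - 1/107) = 212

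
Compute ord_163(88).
81

163 is prime, so ord(88) divides φ(163) = 162.
Divisors of 162: 1, 2, 3, 6, 9, 18, 27, 54, 81, 162.
Repeated squaring: 88^1 ≡ 88, 88^2 ≡ 83, 88^4 ≡ 43, 88^8 ≡ 56, 88^16 ≡ 39, 88^32 ≡ 54, 88^64 ≡ 145, 88^128 ≡ 161 (mod 163).
Test 88^d mod 163 for each divisor d in increasing order:
88^1 ≡ 88
88^2 ≡ 83
88^3 = 88^2·88^1 ≡ 132
88^6 = 88^4·88^2 ≡ 146
88^9 = 88^8·88^1 ≡ 38
88^18 = 88^16·88^2 ≡ 140
88^27 = 88^16·88^8·88^2·88^1 ≡ 104
88^54 = 88^32·88^16·88^4·88^2 ≡ 58
88^81 = 88^64·88^16·88^1 ≡ 1  ← first divisor giving 1
The order is 81.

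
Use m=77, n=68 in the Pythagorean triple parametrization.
(1305, 10472, 10553)

Euclid's formula: a = m² - n², b = 2mn, c = m² + n²
m = 77, n = 68
a = 77² - 68² = 5929 - 4624 = 1305
b = 2 × 77 × 68 = 10472
c = 77² + 68² = 5929 + 4624 = 10553
Verification: 1305² + 10472² = 1703025 + 109662784 = 111365809 = 10553² ✓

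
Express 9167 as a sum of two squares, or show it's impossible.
Not possible

Factorization: 9167 = 89 × 103
By Fermat: n is sum of two squares iff every prime p ≡ 3 (mod 4) appears to even power.
Prime(s) ≡ 3 (mod 4) with odd exponent: [(103, 1)]
Therefore 9167 cannot be expressed as a² + b².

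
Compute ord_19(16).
9

19 is prime, so ord(16) divides φ(19) = 18.
Divisors of 18: 1, 2, 3, 6, 9, 18.
Repeated squaring: 16^1 ≡ 16, 16^2 ≡ 9, 16^4 ≡ 5, 16^8 ≡ 6, 16^16 ≡ 17 (mod 19).
Test 16^d mod 19 for each divisor d in increasing order:
16^1 ≡ 16
16^2 ≡ 9
16^3 = 16^2·16^1 ≡ 11
16^6 = 16^4·16^2 ≡ 7
16^9 = 16^8·16^1 ≡ 1  ← first divisor giving 1
The order is 9.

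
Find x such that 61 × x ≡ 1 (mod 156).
133

gcd(61, 156) = 1, so the inverse exists.
Extended Euclidean algorithm on (156, 61):
156 = 2 × 61 + 34  ⟹  34 = (1)·156 + (-2)·61
61 = 1 × 34 + 27  ⟹  27 = (-1)·156 + (3)·61
34 = 1 × 27 + 7  ⟹  7 = (2)·156 + (-5)·61
27 = 3 × 7 + 6  ⟹  6 = (-7)·156 + (18)·61
7 = 1 × 6 + 1  ⟹  1 = (9)·156 + (-23)·61
So (-23)·61 ≡ 1 (mod 156), i.e. 61^(-1) ≡ -23 ≡ 133 (mod 156).
Check: 61 × 133 = 8113 ≡ 1 (mod 156)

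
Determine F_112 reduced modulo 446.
53

Matrix identity: Q^n = [[F_(n+1), F_n], [F_n, F_(n-1)]] with Q = [[1,1],[1,0]].
n = 112 = 1110000₂. Square-and-multiply, entries mod 446:
Q^1 = [[1,1],[1,0]]
Q^3 = (Q^1)²·Q = [[3,2],[2,1]]
Q^7 = (Q^3)²·Q = [[21,13],[13,8]]
Q^14 = (Q^7)² = [[164,377],[377,233]]
Q^28 = (Q^14)² = [[437,259],[259,178]]
Q^56 = (Q^28)² = [[262,63],[63,199]]
Q^112 = (Q^56)² = [[361,53],[53,308]]
F_112 mod 446 = Q^112[0][1] = 53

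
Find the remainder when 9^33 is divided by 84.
57

Repeated squaring. Binary of 33 = 100001.
9^1 ≡ 9 (mod 84); 9^2 ≡ 81 (mod 84); 9^4 ≡ 9 (mod 84); 9^8 ≡ 81 (mod 84); 9^16 ≡ 9 (mod 84); 9^32 ≡ 81 (mod 84)
9^33 = 9^1 × 9^32 ≡ 57 (mod 84)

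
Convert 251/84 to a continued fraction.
[2; 1, 83]

Euclidean algorithm steps:
251 = 2 × 84 + 83
84 = 1 × 83 + 1
83 = 83 × 1 + 0
Continued fraction: [2; 1, 83]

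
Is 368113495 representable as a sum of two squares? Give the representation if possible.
Not possible

Factorization: 368113495 = 5 × 17 × 163^3
By Fermat: n is sum of two squares iff every prime p ≡ 3 (mod 4) appears to even power.
Prime(s) ≡ 3 (mod 4) with odd exponent: [(163, 3)]
Therefore 368113495 cannot be expressed as a² + b².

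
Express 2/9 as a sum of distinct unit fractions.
1/5 + 1/45

Greedy algorithm:
2/9: ceiling(9/2) = 5, use 1/5
1/45: ceiling(45/1) = 45, use 1/45
Result: 2/9 = 1/5 + 1/45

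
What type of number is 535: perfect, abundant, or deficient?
deficient

Proper divisors of 535: sum = 1 + 5 + 107 = 113
Since 113 < 535, 535 is deficient.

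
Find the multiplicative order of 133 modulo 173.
43

173 is prime, so ord(133) divides φ(173) = 172.
Divisors of 172: 1, 2, 4, 43, 86, 172.
Repeated squaring: 133^1 ≡ 133, 133^2 ≡ 43, 133^4 ≡ 119, 133^8 ≡ 148, 133^16 ≡ 106, 133^32 ≡ 164, 133^64 ≡ 81, 133^128 ≡ 160 (mod 173).
Test 133^d mod 173 for each divisor d in increasing order:
133^1 ≡ 133
133^2 ≡ 43
133^4 ≡ 119
133^43 = 133^32·133^8·133^2·133^1 ≡ 1  ← first divisor giving 1
The order is 43.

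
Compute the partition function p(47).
124754

p(n) counts ways to write n as a sum of positive integers (order ignored).
Euler's pentagonal recurrence: p(k) = p(k-1) + p(k-2) - p(k-5) - p(k-7) + p(k-12) + p(k-15) - ... (offsets j(3j∓1)/2, signs ++--, p(0)=1, p(<0)=0).
DP table for k = 0..46: p(0)=1, p(1)=1, p(2)=2, p(3)=3, p(4)=5, p(5)=7, p(6)=11, p(7)=15, p(8)=22, p(9)=30, p(10)=42, p(11)=56, p(12)=77, p(13)=101, p(14)=135, p(15)=176, p(16)=231, p(17)=297, p(18)=385, p(19)=490, p(20)=627, p(21)=792, p(22)=1002, p(23)=1255, p(24)=1575, p(25)=1958, p(26)=2436, p(27)=3010, p(28)=3718, p(29)=4565, p(30)=5604, p(31)=6842, p(32)=8349, p(33)=10143, p(34)=12310, p(35)=14883, p(36)=17977, p(37)=21637, p(38)=26015, p(39)=31185, p(40)=37338, p(41)=44583, p(42)=53174, p(43)=63261, p(44)=75175, p(45)=89134, p(46)=105558.
Final step: p(47) = p(46) + p(45) - p(42) - p(40) + p(35) + p(32) - p(25) - p(21) + p(12) + p(7)
= 105558 + 89134 - 53174 - 37338 + 14883 + 8349 - 1958 - 792 + 77 + 15
= 124754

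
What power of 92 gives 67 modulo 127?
13

Baby-step giant-step with step n = ⌈√127⌉ = 12.
Baby steps 92^j mod 127 (j:value) for j=0..11: 0:1, 1:92, 2:82, 3:51, 4:120, 5:118, 6:61, 7:24, 8:49, 9:63, 10:81, 11:86.
Giant-step multiplier: 92^(-12) ≡ 92^(126-12) = 92^114 ≡ 117 (mod 127).
Giant steps γ_i = 67·117^i mod 127: γ_0=67, γ_1=92 (in table at j=1).
x = i·n + j = 1·12 + 1 = 13.
Check: 92^13 ≡ 67 (mod 127).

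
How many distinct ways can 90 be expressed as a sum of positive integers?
56634173

p(n) counts ways to write n as a sum of positive integers (order ignored).
Euler's pentagonal recurrence: p(k) = p(k-1) + p(k-2) - p(k-5) - p(k-7) + p(k-12) + p(k-15) - ... (offsets j(3j∓1)/2, signs ++--, p(0)=1, p(<0)=0).
DP table for k = 0..89: p(0)=1, p(1)=1, p(2)=2, p(3)=3, p(4)=5, p(5)=7, p(6)=11, p(7)=15, p(8)=22, p(9)=30, p(10)=42, p(11)=56, p(12)=77, p(13)=101, p(14)=135, p(15)=176, p(16)=231, p(17)=297, p(18)=385, p(19)=490, p(20)=627, p(21)=792, p(22)=1002, p(23)=1255, p(24)=1575, p(25)=1958, p(26)=2436, p(27)=3010, p(28)=3718, p(29)=4565, p(30)=5604, p(31)=6842, p(32)=8349, p(33)=10143, p(34)=12310, p(35)=14883, p(36)=17977, p(37)=21637, p(38)=26015, p(39)=31185, p(40)=37338, p(41)=44583, p(42)=53174, p(43)=63261, p(44)=75175, p(45)=89134, p(46)=105558, p(47)=124754, p(48)=147273, p(49)=173525, p(50)=204226, p(51)=239943, p(52)=281589, p(53)=329931, p(54)=386155, p(55)=451276, p(56)=526823, p(57)=614154, p(58)=715220, p(59)=831820, p(60)=966467, p(61)=1121505, p(62)=1300156, p(63)=1505499, p(64)=1741630, p(65)=2012558, p(66)=2323520, p(67)=2679689, p(68)=3087735, p(69)=3554345, p(70)=4087968, p(71)=4697205, p(72)=5392783, p(73)=6185689, p(74)=7089500, p(75)=8118264, p(76)=9289091, p(77)=10619863, p(78)=12132164, p(79)=13848650, p(80)=15796476, p(81)=18004327, p(82)=20506255, p(83)=23338469, p(84)=26543660, p(85)=30167357, p(86)=34262962, p(87)=38887673, p(88)=44108109, p(89)=49995925.
Final step: p(90) = p(89) + p(88) - p(85) - p(83) + p(78) + p(75) - p(68) - p(64) + p(55) + p(50) - p(39) - p(33) + p(20) + p(13)
= 49995925 + 44108109 - 30167357 - 23338469 + 12132164 + 8118264 - 3087735 - 1741630 + 451276 + 204226 - 31185 - 10143 + 627 + 101
= 56634173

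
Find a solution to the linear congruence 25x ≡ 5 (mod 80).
x ≡ 13 (mod 16)

gcd(25, 80) = 5, which divides 5, so solutions exist.
Divide through by 5: 5x ≡ 1 (mod 16).
Find 5^(-1) mod 16 by the extended Euclidean algorithm:
16 = 3 × 5 + 1  ⟹  1 = (1)·16 + (-3)·5
So (-3)·5 ≡ 1 (mod 16), i.e. 5^(-1) ≡ -3 ≡ 13 (mod 16).
x ≡ 13 × 1 = 13 ≡ 13 (mod 16).
Check: 25 × 13 = 325 ≡ 5 (mod 80).
x ≡ 13 (mod 16), giving 5 solutions mod 80.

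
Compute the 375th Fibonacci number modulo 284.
262

Matrix identity: Q^n = [[F_(n+1), F_n], [F_n, F_(n-1)]] with Q = [[1,1],[1,0]].
n = 375 = 101110111₂. Square-and-multiply, entries mod 284:
Q^1 = [[1,1],[1,0]]
Q^2 = (Q^1)² = [[2,1],[1,1]]
Q^5 = (Q^2)²·Q = [[8,5],[5,3]]
Q^11 = (Q^5)²·Q = [[144,89],[89,55]]
Q^23 = (Q^11)²·Q = [[76,257],[257,103]]
Q^46 = (Q^23)² = [[257,279],[279,262]]
Q^93 = (Q^46)²·Q = [[147,186],[186,245]]
Q^187 = (Q^93)²·Q = [[181,257],[257,208]]
Q^375 = (Q^187)²·Q = [[267,262],[262,5]]
F_375 mod 284 = Q^375[0][1] = 262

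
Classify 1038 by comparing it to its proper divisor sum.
abundant

Proper divisors of 1038: sum = 1 + 2 + 3 + 6 + 173 + 346 + 519 = 1050
Since 1050 > 1038, 1038 is abundant.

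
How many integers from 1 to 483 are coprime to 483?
264

483 = 3 × 7 × 23
φ(n) = n × ∏(1 - 1/p) for each prime p dividing n
φ(483) = 483 × (1 - 1/3) × (1 - 1/7) × (1 - 1/23) = 264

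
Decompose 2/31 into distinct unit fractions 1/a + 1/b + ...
1/16 + 1/496

Greedy algorithm:
2/31: ceiling(31/2) = 16, use 1/16
1/496: ceiling(496/1) = 496, use 1/496
Result: 2/31 = 1/16 + 1/496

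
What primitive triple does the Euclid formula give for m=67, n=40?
(2889, 5360, 6089)

Euclid's formula: a = m² - n², b = 2mn, c = m² + n²
m = 67, n = 40
a = 67² - 40² = 4489 - 1600 = 2889
b = 2 × 67 × 40 = 5360
c = 67² + 40² = 4489 + 1600 = 6089
Verification: 2889² + 5360² = 8346321 + 28729600 = 37075921 = 6089² ✓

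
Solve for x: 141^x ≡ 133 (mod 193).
9

Baby-step giant-step with step n = ⌈√193⌉ = 14.
Baby steps 141^j mod 193 (j:value) for j=0..13: 0:1, 1:141, 2:2, 3:89, 4:4, 5:178, 6:8, 7:163, 8:16, 9:133, 10:32, 11:73, 12:64, 13:146.
h = 133 is already in the table at j=9, so x = 9.
Check: 141^9 ≡ 133 (mod 193).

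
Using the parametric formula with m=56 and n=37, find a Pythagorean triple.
(1767, 4144, 4505)

Euclid's formula: a = m² - n², b = 2mn, c = m² + n²
m = 56, n = 37
a = 56² - 37² = 3136 - 1369 = 1767
b = 2 × 56 × 37 = 4144
c = 56² + 37² = 3136 + 1369 = 4505
Verification: 1767² + 4144² = 3122289 + 17172736 = 20295025 = 4505² ✓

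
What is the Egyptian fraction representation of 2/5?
1/3 + 1/15

Greedy algorithm:
2/5: ceiling(5/2) = 3, use 1/3
1/15: ceiling(15/1) = 15, use 1/15
Result: 2/5 = 1/3 + 1/15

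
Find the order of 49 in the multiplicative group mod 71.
35

71 is prime, so ord(49) divides φ(71) = 70.
Divisors of 70: 1, 2, 5, 7, 10, 14, 35, 70.
Repeated squaring: 49^1 ≡ 49, 49^2 ≡ 58, 49^4 ≡ 27, 49^8 ≡ 19, 49^16 ≡ 6, 49^32 ≡ 36, 49^64 ≡ 18 (mod 71).
Test 49^d mod 71 for each divisor d in increasing order:
49^1 ≡ 49
49^2 ≡ 58
49^5 = 49^4·49^1 ≡ 45
49^7 = 49^4·49^2·49^1 ≡ 54
49^10 = 49^8·49^2 ≡ 37
49^14 = 49^8·49^4·49^2 ≡ 5
49^35 = 49^32·49^2·49^1 ≡ 1  ← first divisor giving 1
The order is 35.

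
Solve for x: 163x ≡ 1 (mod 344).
19

gcd(163, 344) = 1, so the inverse exists.
Extended Euclidean algorithm on (344, 163):
344 = 2 × 163 + 18  ⟹  18 = (1)·344 + (-2)·163
163 = 9 × 18 + 1  ⟹  1 = (-9)·344 + (19)·163
So (19)·163 ≡ 1 (mod 344), i.e. 163^(-1) ≡ 19 (mod 344).
Check: 163 × 19 = 3097 ≡ 1 (mod 344)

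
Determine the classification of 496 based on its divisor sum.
perfect

Proper divisors of 496: sum = 1 + 2 + 4 + 8 + 16 + 31 + 62 + 124 + 248 = 496
Since 496 = 496, 496 is perfect.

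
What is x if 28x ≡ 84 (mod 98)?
x ≡ 3 (mod 7)

gcd(28, 98) = 14, which divides 84, so solutions exist.
Divide through by 14: 2x ≡ 6 (mod 7).
Find 2^(-1) mod 7 by the extended Euclidean algorithm:
7 = 3 × 2 + 1  ⟹  1 = (1)·7 + (-3)·2
So (-3)·2 ≡ 1 (mod 7), i.e. 2^(-1) ≡ -3 ≡ 4 (mod 7).
x ≡ 4 × 6 = 24 ≡ 3 (mod 7).
Check: 28 × 3 = 84 ≡ 84 (mod 98).
x ≡ 3 (mod 7), giving 14 solutions mod 98.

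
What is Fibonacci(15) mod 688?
610

Matrix identity: Q^n = [[F_(n+1), F_n], [F_n, F_(n-1)]] with Q = [[1,1],[1,0]].
n = 15 = 1111₂. Square-and-multiply, entries mod 688:
Q^1 = [[1,1],[1,0]]
Q^3 = (Q^1)²·Q = [[3,2],[2,1]]
Q^7 = (Q^3)²·Q = [[21,13],[13,8]]
Q^15 = (Q^7)²·Q = [[299,610],[610,377]]
F_15 mod 688 = Q^15[0][1] = 610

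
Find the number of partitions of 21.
792

p(n) counts ways to write n as a sum of positive integers (order ignored).
Euler's pentagonal recurrence: p(k) = p(k-1) + p(k-2) - p(k-5) - p(k-7) + p(k-12) + p(k-15) - ... (offsets j(3j∓1)/2, signs ++--, p(0)=1, p(<0)=0).
DP table for k = 0..20: p(0)=1, p(1)=1, p(2)=2, p(3)=3, p(4)=5, p(5)=7, p(6)=11, p(7)=15, p(8)=22, p(9)=30, p(10)=42, p(11)=56, p(12)=77, p(13)=101, p(14)=135, p(15)=176, p(16)=231, p(17)=297, p(18)=385, p(19)=490, p(20)=627.
Final step: p(21) = p(20) + p(19) - p(16) - p(14) + p(9) + p(6)
= 627 + 490 - 231 - 135 + 30 + 11
= 792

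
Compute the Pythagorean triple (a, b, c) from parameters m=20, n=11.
(279, 440, 521)

Euclid's formula: a = m² - n², b = 2mn, c = m² + n²
m = 20, n = 11
a = 20² - 11² = 400 - 121 = 279
b = 2 × 20 × 11 = 440
c = 20² + 11² = 400 + 121 = 521
Verification: 279² + 440² = 77841 + 193600 = 271441 = 521² ✓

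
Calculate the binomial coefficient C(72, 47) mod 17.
0

Using Lucas' theorem:
Write n=72 and k=47 in base 17:
n in base 17: [4, 4]
k in base 17: [2, 13]
C(72,47) mod 17 = ∏ C(n_i, k_i) mod 17
Digit binomials (mod 17): C(4,2) = 6; C(4,13) = 0 (k_i > n_i)
Product: 6 × 0 = 0 ≡ 0 (mod 17)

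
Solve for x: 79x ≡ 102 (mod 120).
x ≡ 18 (mod 120)

gcd(79, 120) = 1, which divides 102, so solutions exist.
Find 79^(-1) mod 120 by the extended Euclidean algorithm:
120 = 1 × 79 + 41  ⟹  41 = (1)·120 + (-1)·79
79 = 1 × 41 + 38  ⟹  38 = (-1)·120 + (2)·79
41 = 1 × 38 + 3  ⟹  3 = (2)·120 + (-3)·79
38 = 12 × 3 + 2  ⟹  2 = (-25)·120 + (38)·79
3 = 1 × 2 + 1  ⟹  1 = (27)·120 + (-41)·79
So (-41)·79 ≡ 1 (mod 120), i.e. 79^(-1) ≡ -41 ≡ 79 (mod 120).
x ≡ 79 × 102 = 8058 ≡ 18 (mod 120).
Check: 79 × 18 = 1422 ≡ 102 (mod 120).
Unique solution: x ≡ 18 (mod 120)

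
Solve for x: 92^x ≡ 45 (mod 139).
120

Baby-step giant-step with step n = ⌈√139⌉ = 12.
Baby steps 92^j mod 139 (j:value) for j=0..11: 0:1, 1:92, 2:124, 3:10, 4:86, 5:128, 6:100, 7:26, 8:29, 9:27, 10:121, 11:12.
Giant-step multiplier: 92^(-12) ≡ 92^(138-12) = 92^126 ≡ 52 (mod 139).
Giant steps γ_i = 45·52^i mod 139: γ_0=45, γ_1=116, γ_2=55, γ_3=80, γ_4=129, γ_5=36, γ_6=65, γ_7=44, γ_8=64, γ_9=131, γ_10=1 (in table at j=0).
x = i·n + j = 10·12 + 0 = 120.
Check: 92^120 ≡ 45 (mod 139).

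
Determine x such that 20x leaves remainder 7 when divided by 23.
x ≡ 13 (mod 23)

gcd(20, 23) = 1, which divides 7, so solutions exist.
Find 20^(-1) mod 23 by the extended Euclidean algorithm:
23 = 1 × 20 + 3  ⟹  3 = (1)·23 + (-1)·20
20 = 6 × 3 + 2  ⟹  2 = (-6)·23 + (7)·20
3 = 1 × 2 + 1  ⟹  1 = (7)·23 + (-8)·20
So (-8)·20 ≡ 1 (mod 23), i.e. 20^(-1) ≡ -8 ≡ 15 (mod 23).
x ≡ 15 × 7 = 105 ≡ 13 (mod 23).
Check: 20 × 13 = 260 ≡ 7 (mod 23).
Unique solution: x ≡ 13 (mod 23)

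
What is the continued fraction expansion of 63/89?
[0; 1, 2, 2, 2, 1, 3]

Euclidean algorithm steps:
63 = 0 × 89 + 63
89 = 1 × 63 + 26
63 = 2 × 26 + 11
26 = 2 × 11 + 4
11 = 2 × 4 + 3
4 = 1 × 3 + 1
3 = 3 × 1 + 0
Continued fraction: [0; 1, 2, 2, 2, 1, 3]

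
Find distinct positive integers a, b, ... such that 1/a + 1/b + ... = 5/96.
1/20 + 1/480

Greedy algorithm:
5/96: ceiling(96/5) = 20, use 1/20
1/480: ceiling(480/1) = 480, use 1/480
Result: 5/96 = 1/20 + 1/480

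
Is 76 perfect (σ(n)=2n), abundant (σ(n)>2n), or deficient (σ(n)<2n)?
deficient

Proper divisors of 76: sum = 1 + 2 + 4 + 19 + 38 = 64
Since 64 < 76, 76 is deficient.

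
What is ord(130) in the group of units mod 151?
150

151 is prime, so ord(130) divides φ(151) = 150.
Divisors of 150: 1, 2, 3, 5, 6, 10, 15, 25, 30, 50, 75, 150.
Repeated squaring: 130^1 ≡ 130, 130^2 ≡ 139, 130^4 ≡ 144, 130^8 ≡ 49, 130^16 ≡ 136, 130^32 ≡ 74, 130^64 ≡ 40, 130^128 ≡ 90 (mod 151).
Test 130^d mod 151 for each divisor d in increasing order:
130^1 ≡ 130
130^2 ≡ 139
130^3 = 130^2·130^1 ≡ 101
130^5 = 130^4·130^1 ≡ 147
130^6 = 130^4·130^2 ≡ 84
130^10 = 130^8·130^2 ≡ 16
130^15 = 130^8·130^4·130^2·130^1 ≡ 87
130^25 = 130^16·130^8·130^1 ≡ 33
130^30 = 130^16·130^8·130^4·130^2 ≡ 19
130^50 = 130^32·130^16·130^2 ≡ 32
130^75 = 130^64·130^8·130^2·130^1 ≡ 150
130^150 = 130^128·130^16·130^4·130^2 ≡ 1  ← first divisor giving 1
The order is 150.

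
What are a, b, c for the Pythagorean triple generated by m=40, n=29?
(759, 2320, 2441)

Euclid's formula: a = m² - n², b = 2mn, c = m² + n²
m = 40, n = 29
a = 40² - 29² = 1600 - 841 = 759
b = 2 × 40 × 29 = 2320
c = 40² + 29² = 1600 + 841 = 2441
Verification: 759² + 2320² = 576081 + 5382400 = 5958481 = 2441² ✓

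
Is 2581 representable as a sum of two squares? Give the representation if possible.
9² + 50² (a=9, b=50)

Factorization: 2581 = 29 × 89
By Fermat: n is sum of two squares iff every prime p ≡ 3 (mod 4) appears to even power.
All primes ≡ 3 (mod 4) appear to even power.
Search a = 0, 1, 2, … for 2581 - a² a perfect square: first hit at a = 9: 2581 - 81 = 2500 = 50².
2581 = 9² + 50² = 81 + 2500 ✓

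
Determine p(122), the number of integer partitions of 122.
2291320912

p(n) counts ways to write n as a sum of positive integers (order ignored).
Euler's pentagonal recurrence: p(k) = p(k-1) + p(k-2) - p(k-5) - p(k-7) + p(k-12) + p(k-15) - ... (offsets j(3j∓1)/2, signs ++--, p(0)=1, p(<0)=0).
DP table for k = 0..121: p(0)=1, p(1)=1, p(2)=2, p(3)=3, p(4)=5, p(5)=7, p(6)=11, p(7)=15, p(8)=22, p(9)=30, p(10)=42, p(11)=56, p(12)=77, p(13)=101, p(14)=135, p(15)=176, p(16)=231, p(17)=297, p(18)=385, p(19)=490, p(20)=627, p(21)=792, p(22)=1002, p(23)=1255, p(24)=1575, p(25)=1958, p(26)=2436, p(27)=3010, p(28)=3718, p(29)=4565, p(30)=5604, p(31)=6842, p(32)=8349, p(33)=10143, p(34)=12310, p(35)=14883, p(36)=17977, p(37)=21637, p(38)=26015, p(39)=31185, p(40)=37338, p(41)=44583, p(42)=53174, p(43)=63261, p(44)=75175, p(45)=89134, p(46)=105558, p(47)=124754, p(48)=147273, p(49)=173525, p(50)=204226, p(51)=239943, p(52)=281589, p(53)=329931, p(54)=386155, p(55)=451276, p(56)=526823, p(57)=614154, p(58)=715220, p(59)=831820, p(60)=966467, p(61)=1121505, p(62)=1300156, p(63)=1505499, p(64)=1741630, p(65)=2012558, p(66)=2323520, p(67)=2679689, p(68)=3087735, p(69)=3554345, p(70)=4087968, p(71)=4697205, p(72)=5392783, p(73)=6185689, p(74)=7089500, p(75)=8118264, p(76)=9289091, p(77)=10619863, p(78)=12132164, p(79)=13848650, p(80)=15796476, p(81)=18004327, p(82)=20506255, p(83)=23338469, p(84)=26543660, p(85)=30167357, p(86)=34262962, p(87)=38887673, p(88)=44108109, p(89)=49995925, p(90)=56634173, p(91)=64112359, p(92)=72533807, p(93)=82010177, p(94)=92669720, p(95)=104651419, p(96)=118114304, p(97)=133230930, p(98)=150198136, p(99)=169229875, p(100)=190569292, p(101)=214481126, p(102)=241265379, p(103)=271248950, p(104)=304801365, p(105)=342325709, p(106)=384276336, p(107)=431149389, p(108)=483502844, p(109)=541946240, p(110)=607163746, p(111)=679903203, p(112)=761002156, p(113)=851376628, p(114)=952050665, p(115)=1064144451, p(116)=1188908248, p(117)=1327710076, p(118)=1482074143, p(119)=1653668665, p(120)=1844349560, p(121)=2056148051.
Final step: p(122) = p(121) + p(120) - p(117) - p(115) + p(110) + p(107) - p(100) - p(96) + p(87) + p(82) - p(71) - p(65) + p(52) + p(45) - p(30) - p(22) + p(5)
= 2056148051 + 1844349560 - 1327710076 - 1064144451 + 607163746 + 431149389 - 190569292 - 118114304 + 38887673 + 20506255 - 4697205 - 2012558 + 281589 + 89134 - 5604 - 1002 + 7
= 2291320912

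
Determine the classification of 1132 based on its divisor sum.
deficient

Proper divisors of 1132: sum = 1 + 2 + 4 + 283 + 566 = 856
Since 856 < 1132, 1132 is deficient.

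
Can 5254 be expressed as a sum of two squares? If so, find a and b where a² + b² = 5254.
Not possible

Factorization: 5254 = 2 × 37 × 71
By Fermat: n is sum of two squares iff every prime p ≡ 3 (mod 4) appears to even power.
Prime(s) ≡ 3 (mod 4) with odd exponent: [(71, 1)]
Therefore 5254 cannot be expressed as a² + b².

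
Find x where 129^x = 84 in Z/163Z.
98

Baby-step giant-step with step n = ⌈√163⌉ = 13.
Baby steps 129^j mod 163 (j:value) for j=0..12: 0:1, 1:129, 2:15, 3:142, 4:62, 5:11, 6:115, 7:2, 8:95, 9:30, 10:121, 11:124, 12:22.
Giant-step multiplier: 129^(-13) ≡ 129^(162-13) = 129^149 ≡ 73 (mod 163).
Giant steps γ_i = 84·73^i mod 163: γ_0=84, γ_1=101, γ_2=38, γ_3=3, γ_4=56, γ_5=13, γ_6=134, γ_7=2 (in table at j=7).
x = i·n + j = 7·13 + 7 = 98.
Check: 129^98 ≡ 84 (mod 163).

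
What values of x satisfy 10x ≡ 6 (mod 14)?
x ≡ 2 (mod 7)

gcd(10, 14) = 2, which divides 6, so solutions exist.
Divide through by 2: 5x ≡ 3 (mod 7).
Find 5^(-1) mod 7 by the extended Euclidean algorithm:
7 = 1 × 5 + 2  ⟹  2 = (1)·7 + (-1)·5
5 = 2 × 2 + 1  ⟹  1 = (-2)·7 + (3)·5
So (3)·5 ≡ 1 (mod 7), i.e. 5^(-1) ≡ 3 (mod 7).
x ≡ 3 × 3 = 9 ≡ 2 (mod 7).
Check: 10 × 2 = 20 ≡ 6 (mod 14).
x ≡ 2 (mod 7), giving 2 solutions mod 14.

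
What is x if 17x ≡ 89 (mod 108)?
x ≡ 37 (mod 108)

gcd(17, 108) = 1, which divides 89, so solutions exist.
Find 17^(-1) mod 108 by the extended Euclidean algorithm:
108 = 6 × 17 + 6  ⟹  6 = (1)·108 + (-6)·17
17 = 2 × 6 + 5  ⟹  5 = (-2)·108 + (13)·17
6 = 1 × 5 + 1  ⟹  1 = (3)·108 + (-19)·17
So (-19)·17 ≡ 1 (mod 108), i.e. 17^(-1) ≡ -19 ≡ 89 (mod 108).
x ≡ 89 × 89 = 7921 ≡ 37 (mod 108).
Check: 17 × 37 = 629 ≡ 89 (mod 108).
Unique solution: x ≡ 37 (mod 108)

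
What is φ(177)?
116

177 = 3 × 59
φ(n) = n × ∏(1 - 1/p) for each prime p dividing n
φ(177) = 177 × (1 - 1/3) × (1 - 1/59) = 116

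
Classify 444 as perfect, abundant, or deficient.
abundant

Proper divisors of 444: sum = 1 + 2 + 3 + 4 + 6 + 12 + 37 + 74 + 111 + 148 + 222 = 620
Since 620 > 444, 444 is abundant.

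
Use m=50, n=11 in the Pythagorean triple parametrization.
(2379, 1100, 2621)

Euclid's formula: a = m² - n², b = 2mn, c = m² + n²
m = 50, n = 11
a = 50² - 11² = 2500 - 121 = 2379
b = 2 × 50 × 11 = 1100
c = 50² + 11² = 2500 + 121 = 2621
Verification: 2379² + 1100² = 5659641 + 1210000 = 6869641 = 2621² ✓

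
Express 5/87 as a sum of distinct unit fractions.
1/18 + 1/522

Greedy algorithm:
5/87: ceiling(87/5) = 18, use 1/18
1/522: ceiling(522/1) = 522, use 1/522
Result: 5/87 = 1/18 + 1/522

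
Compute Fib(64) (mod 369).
366

Matrix identity: Q^n = [[F_(n+1), F_n], [F_n, F_(n-1)]] with Q = [[1,1],[1,0]].
n = 64 = 1000000₂. Square-and-multiply, entries mod 369:
Q^1 = [[1,1],[1,0]]
Q^2 = (Q^1)² = [[2,1],[1,1]]
Q^4 = (Q^2)² = [[5,3],[3,2]]
Q^8 = (Q^4)² = [[34,21],[21,13]]
Q^16 = (Q^8)² = [[121,249],[249,241]]
Q^32 = (Q^16)² = [[259,102],[102,157]]
Q^64 = (Q^32)² = [[364,366],[366,367]]
F_64 mod 369 = Q^64[0][1] = 366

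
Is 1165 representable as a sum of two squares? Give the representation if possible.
3² + 34² (a=3, b=34)

Factorization: 1165 = 5 × 233
By Fermat: n is sum of two squares iff every prime p ≡ 3 (mod 4) appears to even power.
All primes ≡ 3 (mod 4) appear to even power.
Search a = 0, 1, 2, … for 1165 - a² a perfect square: first hit at a = 3: 1165 - 9 = 1156 = 34².
1165 = 3² + 34² = 9 + 1156 ✓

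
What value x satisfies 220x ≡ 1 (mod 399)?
292

gcd(220, 399) = 1, so the inverse exists.
Extended Euclidean algorithm on (399, 220):
399 = 1 × 220 + 179  ⟹  179 = (1)·399 + (-1)·220
220 = 1 × 179 + 41  ⟹  41 = (-1)·399 + (2)·220
179 = 4 × 41 + 15  ⟹  15 = (5)·399 + (-9)·220
41 = 2 × 15 + 11  ⟹  11 = (-11)·399 + (20)·220
15 = 1 × 11 + 4  ⟹  4 = (16)·399 + (-29)·220
11 = 2 × 4 + 3  ⟹  3 = (-43)·399 + (78)·220
4 = 1 × 3 + 1  ⟹  1 = (59)·399 + (-107)·220
So (-107)·220 ≡ 1 (mod 399), i.e. 220^(-1) ≡ -107 ≡ 292 (mod 399).
Check: 220 × 292 = 64240 ≡ 1 (mod 399)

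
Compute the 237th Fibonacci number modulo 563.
373

Matrix identity: Q^n = [[F_(n+1), F_n], [F_n, F_(n-1)]] with Q = [[1,1],[1,0]].
n = 237 = 11101101₂. Square-and-multiply, entries mod 563:
Q^1 = [[1,1],[1,0]]
Q^3 = (Q^1)²·Q = [[3,2],[2,1]]
Q^7 = (Q^3)²·Q = [[21,13],[13,8]]
Q^14 = (Q^7)² = [[47,377],[377,233]]
Q^29 = (Q^14)²·Q = [[489,210],[210,279]]
Q^59 = (Q^29)²·Q = [[294,32],[32,262]]
Q^118 = (Q^59)² = [[195,339],[339,419]]
Q^237 = (Q^118)²·Q = [[209,373],[373,399]]
F_237 mod 563 = Q^237[0][1] = 373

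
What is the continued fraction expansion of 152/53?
[2; 1, 6, 1, 1, 3]

Euclidean algorithm steps:
152 = 2 × 53 + 46
53 = 1 × 46 + 7
46 = 6 × 7 + 4
7 = 1 × 4 + 3
4 = 1 × 3 + 1
3 = 3 × 1 + 0
Continued fraction: [2; 1, 6, 1, 1, 3]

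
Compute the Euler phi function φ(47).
46

47 = 47
φ(n) = n × ∏(1 - 1/p) for each prime p dividing n
φ(47) = 47 × (1 - 1/47) = 46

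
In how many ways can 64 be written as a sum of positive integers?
1741630

p(n) counts ways to write n as a sum of positive integers (order ignored).
Euler's pentagonal recurrence: p(k) = p(k-1) + p(k-2) - p(k-5) - p(k-7) + p(k-12) + p(k-15) - ... (offsets j(3j∓1)/2, signs ++--, p(0)=1, p(<0)=0).
DP table for k = 0..63: p(0)=1, p(1)=1, p(2)=2, p(3)=3, p(4)=5, p(5)=7, p(6)=11, p(7)=15, p(8)=22, p(9)=30, p(10)=42, p(11)=56, p(12)=77, p(13)=101, p(14)=135, p(15)=176, p(16)=231, p(17)=297, p(18)=385, p(19)=490, p(20)=627, p(21)=792, p(22)=1002, p(23)=1255, p(24)=1575, p(25)=1958, p(26)=2436, p(27)=3010, p(28)=3718, p(29)=4565, p(30)=5604, p(31)=6842, p(32)=8349, p(33)=10143, p(34)=12310, p(35)=14883, p(36)=17977, p(37)=21637, p(38)=26015, p(39)=31185, p(40)=37338, p(41)=44583, p(42)=53174, p(43)=63261, p(44)=75175, p(45)=89134, p(46)=105558, p(47)=124754, p(48)=147273, p(49)=173525, p(50)=204226, p(51)=239943, p(52)=281589, p(53)=329931, p(54)=386155, p(55)=451276, p(56)=526823, p(57)=614154, p(58)=715220, p(59)=831820, p(60)=966467, p(61)=1121505, p(62)=1300156, p(63)=1505499.
Final step: p(64) = p(63) + p(62) - p(59) - p(57) + p(52) + p(49) - p(42) - p(38) + p(29) + p(24) - p(13) - p(7)
= 1505499 + 1300156 - 831820 - 614154 + 281589 + 173525 - 53174 - 26015 + 4565 + 1575 - 101 - 15
= 1741630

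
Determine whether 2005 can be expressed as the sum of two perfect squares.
18² + 41² (a=18, b=41)

Factorization: 2005 = 5 × 401
By Fermat: n is sum of two squares iff every prime p ≡ 3 (mod 4) appears to even power.
All primes ≡ 3 (mod 4) appear to even power.
Search a = 0, 1, 2, … for 2005 - a² a perfect square: first hit at a = 18: 2005 - 324 = 1681 = 41².
2005 = 18² + 41² = 324 + 1681 ✓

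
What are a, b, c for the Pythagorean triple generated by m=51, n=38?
(1157, 3876, 4045)

Euclid's formula: a = m² - n², b = 2mn, c = m² + n²
m = 51, n = 38
a = 51² - 38² = 2601 - 1444 = 1157
b = 2 × 51 × 38 = 3876
c = 51² + 38² = 2601 + 1444 = 4045
Verification: 1157² + 3876² = 1338649 + 15023376 = 16362025 = 4045² ✓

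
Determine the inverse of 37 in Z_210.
193

gcd(37, 210) = 1, so the inverse exists.
Extended Euclidean algorithm on (210, 37):
210 = 5 × 37 + 25  ⟹  25 = (1)·210 + (-5)·37
37 = 1 × 25 + 12  ⟹  12 = (-1)·210 + (6)·37
25 = 2 × 12 + 1  ⟹  1 = (3)·210 + (-17)·37
So (-17)·37 ≡ 1 (mod 210), i.e. 37^(-1) ≡ -17 ≡ 193 (mod 210).
Check: 37 × 193 = 7141 ≡ 1 (mod 210)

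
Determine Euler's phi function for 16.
8

16 = 2^4
φ(n) = n × ∏(1 - 1/p) for each prime p dividing n
φ(16) = 16 × (1 - 1/2) = 8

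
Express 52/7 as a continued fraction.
[7; 2, 3]

Euclidean algorithm steps:
52 = 7 × 7 + 3
7 = 2 × 3 + 1
3 = 3 × 1 + 0
Continued fraction: [7; 2, 3]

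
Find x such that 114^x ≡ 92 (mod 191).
12

Baby-step giant-step with step n = ⌈√191⌉ = 14.
Baby steps 114^j mod 191 (j:value) for j=0..13: 0:1, 1:114, 2:8, 3:148, 4:64, 5:38, 6:130, 7:113, 8:85, 9:140, 10:107, 11:165, 12:92, 13:174.
h = 92 is already in the table at j=12, so x = 12.
Check: 114^12 ≡ 92 (mod 191).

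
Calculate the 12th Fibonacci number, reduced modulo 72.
0

Matrix identity: Q^n = [[F_(n+1), F_n], [F_n, F_(n-1)]] with Q = [[1,1],[1,0]].
n = 12 = 1100₂. Square-and-multiply, entries mod 72:
Q^1 = [[1,1],[1,0]]
Q^3 = (Q^1)²·Q = [[3,2],[2,1]]
Q^6 = (Q^3)² = [[13,8],[8,5]]
Q^12 = (Q^6)² = [[17,0],[0,17]]
F_12 mod 72 = Q^12[0][1] = 0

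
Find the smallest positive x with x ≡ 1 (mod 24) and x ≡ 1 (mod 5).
1

Using Chinese Remainder Theorem:
M = 24 × 5 = 120
M1 = 5, M2 = 24
y1 = 5^(-1) mod 24 = 5
y2 = 24^(-1) mod 5 = 4
x = (1×5×5 + 1×24×4) mod 120 = 1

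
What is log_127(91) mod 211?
187

Baby-step giant-step with step n = ⌈√211⌉ = 15.
Baby steps 127^j mod 211 (j:value) for j=0..14: 0:1, 1:127, 2:93, 3:206, 4:209, 5:168, 6:25, 7:10, 8:4, 9:86, 10:161, 11:191, 12:203, 13:39, 14:100.
Giant-step multiplier: 127^(-15) ≡ 127^(210-15) = 127^195 ≡ 153 (mod 211).
Giant steps γ_i = 91·153^i mod 211: γ_0=91, γ_1=208, γ_2=174, γ_3=36, γ_4=22, γ_5=201, γ_6=158, γ_7=120, γ_8=3, γ_9=37, γ_10=175, γ_11=189, γ_12=10 (in table at j=7).
x = i·n + j = 12·15 + 7 = 187.
Check: 127^187 ≡ 91 (mod 211).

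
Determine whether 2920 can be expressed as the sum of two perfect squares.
2² + 54² (a=2, b=54)

Factorization: 2920 = 2^3 × 5 × 73
By Fermat: n is sum of two squares iff every prime p ≡ 3 (mod 4) appears to even power.
All primes ≡ 3 (mod 4) appear to even power.
Search a = 0, 1, 2, … for 2920 - a² a perfect square: first hit at a = 2: 2920 - 4 = 2916 = 54².
2920 = 2² + 54² = 4 + 2916 ✓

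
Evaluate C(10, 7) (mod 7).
1

Using Lucas' theorem:
Write n=10 and k=7 in base 7:
n in base 7: [1, 3]
k in base 7: [1, 0]
C(10,7) mod 7 = ∏ C(n_i, k_i) mod 7
Digit binomials (mod 7): C(1,1) = 1; C(3,0) = 1
Product: 1 × 1 = 1 ≡ 1 (mod 7)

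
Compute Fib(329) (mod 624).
13

Matrix identity: Q^n = [[F_(n+1), F_n], [F_n, F_(n-1)]] with Q = [[1,1],[1,0]].
n = 329 = 101001001₂. Square-and-multiply, entries mod 624:
Q^1 = [[1,1],[1,0]]
Q^2 = (Q^1)² = [[2,1],[1,1]]
Q^5 = (Q^2)²·Q = [[8,5],[5,3]]
Q^10 = (Q^5)² = [[89,55],[55,34]]
Q^20 = (Q^10)² = [[338,525],[525,437]]
Q^41 = (Q^20)²·Q = [[520,493],[493,27]]
Q^82 = (Q^41)² = [[521,103],[103,418]]
Q^164 = (Q^82)² = [[2,621],[621,5]]
Q^329 = (Q^164)²·Q = [[616,13],[13,603]]
F_329 mod 624 = Q^329[0][1] = 13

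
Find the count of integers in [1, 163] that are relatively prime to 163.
162

163 = 163
φ(n) = n × ∏(1 - 1/p) for each prime p dividing n
φ(163) = 163 × (1 - 1/163) = 162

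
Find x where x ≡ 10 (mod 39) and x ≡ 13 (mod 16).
205

Using Chinese Remainder Theorem:
M = 39 × 16 = 624
M1 = 16, M2 = 39
y1 = 16^(-1) mod 39 = 22
y2 = 39^(-1) mod 16 = 7
x = (10×16×22 + 13×39×7) mod 624 = 205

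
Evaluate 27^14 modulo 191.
103

Repeated squaring. Binary of 14 = 1110.
27^1 ≡ 27 (mod 191); 27^2 ≡ 156 (mod 191); 27^4 ≡ 79 (mod 191); 27^8 ≡ 129 (mod 191)
27^14 = 27^2 × 27^4 × 27^8 ≡ 103 (mod 191)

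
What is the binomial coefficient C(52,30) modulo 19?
6

Using Lucas' theorem:
Write n=52 and k=30 in base 19:
n in base 19: [2, 14]
k in base 19: [1, 11]
C(52,30) mod 19 = ∏ C(n_i, k_i) mod 19
Digit binomials (mod 19): C(2,1) = 2; C(14,11) = 364 ≡ 3
Product: 2 × 3 = 6 ≡ 6 (mod 19)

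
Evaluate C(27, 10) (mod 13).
0

Using Lucas' theorem:
Write n=27 and k=10 in base 13:
n in base 13: [2, 1]
k in base 13: [0, 10]
C(27,10) mod 13 = ∏ C(n_i, k_i) mod 13
Digit binomials (mod 13): C(2,0) = 1; C(1,10) = 0 (k_i > n_i)
Product: 1 × 0 = 0 ≡ 0 (mod 13)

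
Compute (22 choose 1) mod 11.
0

Using Lucas' theorem:
Write n=22 and k=1 in base 11:
n in base 11: [2, 0]
k in base 11: [0, 1]
C(22,1) mod 11 = ∏ C(n_i, k_i) mod 11
Digit binomials (mod 11): C(2,0) = 1; C(0,1) = 0 (k_i > n_i)
Product: 1 × 0 = 0 ≡ 0 (mod 11)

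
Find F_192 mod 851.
184

Matrix identity: Q^n = [[F_(n+1), F_n], [F_n, F_(n-1)]] with Q = [[1,1],[1,0]].
n = 192 = 11000000₂. Square-and-multiply, entries mod 851:
Q^1 = [[1,1],[1,0]]
Q^3 = (Q^1)²·Q = [[3,2],[2,1]]
Q^6 = (Q^3)² = [[13,8],[8,5]]
Q^12 = (Q^6)² = [[233,144],[144,89]]
Q^24 = (Q^12)² = [[137,414],[414,574]]
Q^48 = (Q^24)² = [[392,759],[759,484]]
Q^96 = (Q^48)² = [[438,253],[253,185]]
Q^192 = (Q^96)² = [[553,184],[184,369]]
F_192 mod 851 = Q^192[0][1] = 184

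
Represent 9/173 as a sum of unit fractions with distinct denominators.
1/20 + 1/495 + 1/342540

Greedy algorithm:
9/173: ceiling(173/9) = 20, use 1/20
7/3460: ceiling(3460/7) = 495, use 1/495
1/342540: ceiling(342540/1) = 342540, use 1/342540
Result: 9/173 = 1/20 + 1/495 + 1/342540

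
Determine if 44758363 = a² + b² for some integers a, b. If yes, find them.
Not possible

Factorization: 44758363 = 13 × 151^3
By Fermat: n is sum of two squares iff every prime p ≡ 3 (mod 4) appears to even power.
Prime(s) ≡ 3 (mod 4) with odd exponent: [(151, 3)]
Therefore 44758363 cannot be expressed as a² + b².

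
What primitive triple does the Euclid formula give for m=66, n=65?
(131, 8580, 8581)

Euclid's formula: a = m² - n², b = 2mn, c = m² + n²
m = 66, n = 65
a = 66² - 65² = 4356 - 4225 = 131
b = 2 × 66 × 65 = 8580
c = 66² + 65² = 4356 + 4225 = 8581
Verification: 131² + 8580² = 17161 + 73616400 = 73633561 = 8581² ✓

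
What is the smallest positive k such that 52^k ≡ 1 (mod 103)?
51

103 is prime, so ord(52) divides φ(103) = 102.
Divisors of 102: 1, 2, 3, 6, 17, 34, 51, 102.
Repeated squaring: 52^1 ≡ 52, 52^2 ≡ 26, 52^4 ≡ 58, 52^8 ≡ 68, 52^16 ≡ 92, 52^32 ≡ 18, 52^64 ≡ 15 (mod 103).
Test 52^d mod 103 for each divisor d in increasing order:
52^1 ≡ 52
52^2 ≡ 26
52^3 = 52^2·52^1 ≡ 13
52^6 = 52^4·52^2 ≡ 66
52^17 = 52^16·52^1 ≡ 46
52^34 = 52^32·52^2 ≡ 56
52^51 = 52^32·52^16·52^2·52^1 ≡ 1  ← first divisor giving 1
The order is 51.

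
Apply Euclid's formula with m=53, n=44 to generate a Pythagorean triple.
(873, 4664, 4745)

Euclid's formula: a = m² - n², b = 2mn, c = m² + n²
m = 53, n = 44
a = 53² - 44² = 2809 - 1936 = 873
b = 2 × 53 × 44 = 4664
c = 53² + 44² = 2809 + 1936 = 4745
Verification: 873² + 4664² = 762129 + 21752896 = 22515025 = 4745² ✓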